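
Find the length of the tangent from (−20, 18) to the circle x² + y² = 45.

With centre O = (0, 0), |OP|² = 724 and r² = 45.
The tangent meets the radius at right angles, so tangent² = |PO|² − r² = 724 − 45 = 679.

√679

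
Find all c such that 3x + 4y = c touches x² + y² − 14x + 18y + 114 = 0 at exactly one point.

The line touches the circle iff its distance from (7, −9) is 4:
|3·7 + 4·(−9) − c| / √25 = 4
|c − (−15)| = 4·5, so c = 5 or c = −35.

c = −35 or c = 5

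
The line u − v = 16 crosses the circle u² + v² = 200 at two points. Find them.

From the line, v = u − 16. Substituting:
2u² − 32u + 56 = 0  ⟹  u² − 16u + 28 = 0
u = 14 or u = 2, giving (14, −2) and (2, −14).

(2, −14) and (14, −2)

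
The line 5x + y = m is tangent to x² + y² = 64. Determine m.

Tangency holds when the distance from the centre (0, 0) to the line equals the radius 8:
|5·0 + 1·0 − m| / √26 = 8
|m| = 8√26.

m = ±8√26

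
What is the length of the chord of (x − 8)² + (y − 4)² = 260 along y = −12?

Centre (8, 4), r² = 260. Perpendicular distance d from centre to line = |16| / √1 = 16.
Half the chord is √(r² − d²) = √(4), so the full chord is 4.

4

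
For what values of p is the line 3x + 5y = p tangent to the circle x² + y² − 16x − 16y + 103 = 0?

p = 64 ± 5√34

Tangency holds when the distance from the centre (8, 8) to the line equals the radius 5:
|3·8 + 5·8 − p| / √34 = 5
|p − (64)| = 5√34.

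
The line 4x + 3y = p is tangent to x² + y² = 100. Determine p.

p = −50 or p = 50

For a tangent, require d(centre, line) = r = 10.
|4·0 + 3·0 − p| / √25 = 10
|p| = 10·5, so p = 50 or p = −50.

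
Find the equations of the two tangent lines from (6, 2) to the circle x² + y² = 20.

A line y − (2) = m(x − (6)) is tangent when its distance from (0, 0) is 2√5:
[m·(−6) − (−2)]² = 20(m² + 1)
2m² − 3m − 2 = 0, so m = −1/2 or m = 2.
Through (6, 2) these give x + 2y = 10 and 2x − y = 10.

x + 2y = 10 and 2x − y = 10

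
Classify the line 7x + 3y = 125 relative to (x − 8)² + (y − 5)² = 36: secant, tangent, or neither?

Centre (8, 5), r² = 36. Distance² from centre to line = (−54)²/58 = 1458/29.
Since d² > r², the line lies outside the circle.

neither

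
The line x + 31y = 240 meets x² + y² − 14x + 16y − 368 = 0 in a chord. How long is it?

Substitute y = (240 − x)/31:
962x² − 14430x − 177008 = 0  ⟹  x² − 15x − 184 = 0
x = 23 or x = −8, giving (23, 7) and (−8, 8).
|(23, 7) − (−8, 8)| = √((31)² + (−1)²) = √962.

√962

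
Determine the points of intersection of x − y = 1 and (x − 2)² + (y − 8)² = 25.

Substitute y = x − 1:
2x² − 22x + 60 = 0  ⟹  x² − 11x + 30 = 0
x = 6 or x = 5, giving (6, 5) and (5, 4).

(5, 4) and (6, 5)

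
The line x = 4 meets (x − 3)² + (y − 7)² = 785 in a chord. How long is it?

Centre (3, 7), r² = 785. Perpendicular distance d from centre to line = |−1| / √1 = 1.
Half the chord is √(r² − d²) = √(784), so the full chord is 56.

56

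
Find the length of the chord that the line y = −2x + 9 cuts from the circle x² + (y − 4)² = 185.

From the line, y = −2x + 9. Substituting:
5x² − 20x − 160 = 0  ⟹  x² − 4x − 32 = 0
x = 8 or x = −4, giving (8, −7) and (−4, 17).
Chord length = distance between (8, −7) and (−4, 17) = √720 = 12√5.

12√5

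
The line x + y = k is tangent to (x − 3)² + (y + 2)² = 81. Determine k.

For a tangent, require d(centre, line) = r = 9.
|1·3 + 1·(−2) − k| / √2 = 9
|k − (1)| = 9√2.

k = 1 ± 9√2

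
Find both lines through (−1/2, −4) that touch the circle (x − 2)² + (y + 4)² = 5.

2x − y = 3 and 2x + y = −5

Let a tangent through (−1/2, −4) have slope m. Its distance from (2, −4) must equal √5:
(5/2m − (0))² = 5(m² + 1)
m² − 4 = 0, so m = 2 or m = −2.
With m = 2: 2x − y = 3. With m = −2: 2x + y = −5.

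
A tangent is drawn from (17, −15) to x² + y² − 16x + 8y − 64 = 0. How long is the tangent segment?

√58

The centre is (8, −4) and r = 12. The square of the distance from P to the centre is 81 + 121 = 202.
The tangent meets the radius at right angles, so tangent² = |PO|² − r² = 202 − 144 = 58.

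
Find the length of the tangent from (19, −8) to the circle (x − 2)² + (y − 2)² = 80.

Centre (2, 2), r² = 80. |PO|² = (17)² + (−10)² = 389.
Power of the point: PT² = |PO|² − r² = 309, so PT = √309.

√309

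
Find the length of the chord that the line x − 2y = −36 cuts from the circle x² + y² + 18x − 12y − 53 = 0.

Substitute y = (36 + x)/2:
5x² + 120x + 220 = 0  ⟹  x² + 24x + 44 = 0
x = −2 or x = −22, giving (−2, 17) and (−22, 7).
|(−2, 17) − (−22, 7)| = √((20)² + (10)²) = 10√5.

10√5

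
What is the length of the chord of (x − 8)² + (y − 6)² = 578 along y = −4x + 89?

10√17

Express y = −4x + 89 and substitute into the circle:
17x² − 680x + 6375 = 0  ⟹  x² − 40x + 375 = 0
x = 25 or x = 15, giving (25, −11) and (15, 29).
|(25, −11) − (15, 29)| = √((10)² + (−40)²) = 10√17.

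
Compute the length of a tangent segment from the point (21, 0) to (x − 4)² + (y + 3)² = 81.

√217

The centre is (4, −3) and r = 9. The square of the distance from P to the centre is 289 + 9 = 298.
The tangent meets the radius at right angles, so tangent² = |PO|² − r² = 298 − 81 = 217.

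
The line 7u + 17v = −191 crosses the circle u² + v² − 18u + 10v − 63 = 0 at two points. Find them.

Substitute v = (−191 − 7u)/17:
338u² − 3718u − 14196 = 0  ⟹  u² − 11u − 42 = 0
u = 14 or u = −3, giving (14, −17) and (−3, −10).

(−3, −10) and (14, −17)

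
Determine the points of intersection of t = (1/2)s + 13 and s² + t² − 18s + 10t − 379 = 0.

Express t = (26 + s)/2 and substitute into the circle:
5s² − 320 = 0  ⟹  s² − 64 = 0
s = 8 or s = −8, giving (8, 17) and (−8, 9).

(−8, 9) and (8, 17)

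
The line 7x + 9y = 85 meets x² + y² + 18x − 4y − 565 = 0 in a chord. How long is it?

The distance from (−9, 2) to the line is 130/√130, and r² = 650.
Half the chord is √(r² − d²) = √(520), so the full chord is 4√130.

4√130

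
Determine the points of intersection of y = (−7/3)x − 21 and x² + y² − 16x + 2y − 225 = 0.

Express y = (−63 − 7x)/3 and substitute into the circle:
58x² + 696x + 1566 = 0  ⟹  x² + 12x + 27 = 0
x = −3 or x = −9, giving (−3, −14) and (−9, 0).

(−9, 0) and (−3, −14)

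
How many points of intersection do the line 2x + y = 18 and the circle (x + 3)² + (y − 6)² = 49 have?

Substituting the line into the circle gives 5x² − 42x + 104 = 0.
Δ = 1764 − 2080 = −316.
No real roots: the line does not meet the circle.

0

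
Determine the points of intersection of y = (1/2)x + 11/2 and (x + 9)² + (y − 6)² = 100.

(−15, −2) and (1, 6)

From the line, y = (11 + x)/2. Substituting:
5x² + 70x − 75 = 0  ⟹  x² + 14x − 15 = 0
x = 1 or x = −15, giving (1, 6) and (−15, −2).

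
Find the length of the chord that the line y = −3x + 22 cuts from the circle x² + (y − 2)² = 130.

Express y = −3x + 22 and substitute into the circle:
10x² − 120x + 270 = 0  ⟹  x² − 12x + 27 = 0
x = 9 or x = 3, giving (9, −5) and (3, 13).
|(9, −5) − (3, 13)| = √((6)² + (−18)²) = 6√10.

6√10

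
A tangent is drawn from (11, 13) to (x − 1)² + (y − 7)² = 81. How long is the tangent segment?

√55

The centre is (1, 7) and r = 9. The square of the distance from P to the centre is 100 + 36 = 136.
By the tangent–radius right angle, tangent length = √(|PO|² − r²) = √55.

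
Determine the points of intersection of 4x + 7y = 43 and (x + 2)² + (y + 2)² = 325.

(−12, 13) and (16, −3)

Express y = (43 − 4x)/7 and substitute into the circle:
65x² − 260x − 12480 = 0  ⟹  x² − 4x − 192 = 0
x = 16 or x = −12, giving (16, −3) and (−12, 13).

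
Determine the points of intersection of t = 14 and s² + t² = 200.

From the line, t = 14. Substituting:
s² − 4 = 0
s = 2 or s = −2, giving (2, 14) and (−2, 14).

(−2, 14) and (2, 14)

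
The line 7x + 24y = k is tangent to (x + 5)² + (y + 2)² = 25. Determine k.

Tangency holds when the distance from the centre (−5, −2) to the line equals the radius 5:
|7·(−5) + 24·(−2) − k| / √625 = 5
|k − (−83)| = 5·25, so k = 42 or k = −208.

k = −208 or k = 42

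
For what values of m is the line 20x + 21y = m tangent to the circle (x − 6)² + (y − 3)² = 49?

The line touches the circle iff its distance from (6, 3) is 7:
|20·6 + 21·3 − m| / √841 = 7
|m − (183)| = 7·29, so m = 386 or m = −20.

m = −20 or m = 386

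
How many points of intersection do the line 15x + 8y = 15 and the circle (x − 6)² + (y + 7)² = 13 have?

Centre (6, −7), r² = 13. Distance² from centre to line = (19)²/289 = 361/289.
Since d² < r², the line cuts the circle twice.

2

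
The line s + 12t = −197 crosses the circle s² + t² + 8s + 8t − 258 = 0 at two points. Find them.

(−17, −15) and (7, −17)

From the line, t = (−197 − s)/12. Substituting:
145s² + 1450s − 17255 = 0  ⟹  s² + 10s − 119 = 0
s = 7 or s = −17, giving (7, −17) and (−17, −15).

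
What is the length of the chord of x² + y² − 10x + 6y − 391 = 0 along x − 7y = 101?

25√2

Substitute y = (−101 + x)/7:
50x² − 650x − 13200 = 0  ⟹  x² − 13x − 264 = 0
x = 24 or x = −11, giving (24, −11) and (−11, −16).
|(24, −11) − (−11, −16)| = √((35)² + (5)²) = 25√2.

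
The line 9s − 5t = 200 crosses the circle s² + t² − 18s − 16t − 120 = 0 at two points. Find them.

(20, −4) and (25, 5)

Express t = (−200 + 9s)/5 and substitute into the circle:
106s² − 4770s + 53000 = 0  ⟹  s² − 45s + 500 = 0
s = 25 or s = 20, giving (25, 5) and (20, −4).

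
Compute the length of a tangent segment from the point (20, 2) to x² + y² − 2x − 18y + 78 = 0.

√406

The centre is (1, 9) and r = 2. The square of the distance from P to the centre is 361 + 49 = 410.
Power of the point: PT² = |PO|² − r² = 406, so PT = √406.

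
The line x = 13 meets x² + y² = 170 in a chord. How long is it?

The distance from (0, 0) to the line is 13, and r² = 170.
Half the chord is √(r² − d²) = √(1), so the full chord is 2.

2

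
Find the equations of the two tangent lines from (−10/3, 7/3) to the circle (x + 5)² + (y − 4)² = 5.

2x − y = −9 and x − 2y = −8

Write the tangent as mx − y + (7/3 − m·(−10/3)) = 0 and set its distance from the centre to √5:
(−5/3m − (5/3))² = 5(m² + 1)
2m² − 5m + 2 = 0, so m = 2 or m = 1/2.
With m = 2: 2x − y = −9. With m = 1/2: x − 2y = −8.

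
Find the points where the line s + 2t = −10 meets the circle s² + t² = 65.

From the line, t = (−10 − s)/2. Substituting:
5s² + 20s − 160 = 0  ⟹  s² + 4s − 32 = 0
s = 4 or s = −8, giving (4, −7) and (−8, −1).

(−8, −1) and (4, −7)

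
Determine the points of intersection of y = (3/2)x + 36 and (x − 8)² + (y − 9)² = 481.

(−12, 18) and (−8, 24)

From the line, y = (72 + 3x)/2. Substituting:
13x² + 260x + 1248 = 0  ⟹  x² + 20x + 96 = 0
x = −8 or x = −12, giving (−8, 24) and (−12, 18).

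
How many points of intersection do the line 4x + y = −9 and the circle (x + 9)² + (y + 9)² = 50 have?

0

Centre (−9, −9), r² = 50. Distance² from centre to line = (−36)²/17 = 1296/17.
Since d² > r², the line lies outside the circle.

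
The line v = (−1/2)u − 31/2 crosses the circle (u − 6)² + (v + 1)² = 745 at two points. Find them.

(−21, −5) and (19, −25)

Express v = (−31 − u)/2 and substitute into the circle:
5u² + 10u − 1995 = 0  ⟹  u² + 2u − 399 = 0
u = 19 or u = −21, giving (19, −25) and (−21, −5).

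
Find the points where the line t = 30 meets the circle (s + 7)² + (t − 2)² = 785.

From the line, t = 30. Substituting:
s² + 14s + 48 = 0
s = −6 or s = −8, giving (−6, 30) and (−8, 30).

(−8, 30) and (−6, 30)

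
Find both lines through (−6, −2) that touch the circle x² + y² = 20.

Let a tangent through (−6, −2) have slope m. Its distance from (0, 0) must equal 2√5:
[m·(6) − (2)]² = 20(m² + 1)
2m² − 3m − 2 = 0, so m = −1/2 or m = 2.
With m = −1/2: x + 2y = −10. With m = 2: 2x − y = −10.

x + 2y = −10 and 2x − y = −10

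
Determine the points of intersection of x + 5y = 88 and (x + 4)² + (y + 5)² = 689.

Substitute y = (88 − x)/5:
26x² − 26x − 4056 = 0  ⟹  x² − x − 156 = 0
x = 13 or x = −12, giving (13, 15) and (−12, 20).

(−12, 20) and (13, 15)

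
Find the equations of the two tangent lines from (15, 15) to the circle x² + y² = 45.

Let a tangent through (15, 15) have slope m. Its distance from (0, 0) must equal 3√5:
[m·(−15) − (−15)]² = 45(m² + 1)
2m² − 5m + 2 = 0, so m = 1/2 or m = 2.
With m = 1/2: x − 2y = −15. With m = 2: 2x − y = 15.

x − 2y = −15 and 2x − y = 15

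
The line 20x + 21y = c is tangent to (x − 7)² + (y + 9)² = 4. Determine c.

For a tangent, require d(centre, line) = r = 2.
|20·7 + 21·(−9) − c| / √841 = 2
|c − (−49)| = 2·29, so c = 9 or c = −107.

c = −107 or c = 9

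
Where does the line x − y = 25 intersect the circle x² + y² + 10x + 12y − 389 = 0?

Express y = x − 25 and substitute into the circle:
2x² − 28x − 64 = 0  ⟹  x² − 14x − 32 = 0
x = 16 or x = −2, giving (16, −9) and (−2, −27).

(−2, −27) and (16, −9)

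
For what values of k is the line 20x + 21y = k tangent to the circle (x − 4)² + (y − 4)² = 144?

k = −184 or k = 512

For a tangent, require d(centre, line) = r = 12.
|20·4 + 21·4 − k| / √841 = 12
|k − (164)| = 12·29, so k = 512 or k = −184.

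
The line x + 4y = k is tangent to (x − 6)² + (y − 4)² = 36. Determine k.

The line touches the circle iff its distance from (6, 4) is 6:
|1·6 + 4·4 − k| / √17 = 6
|k − (22)| = 6√17.

k = 22 ± 6√17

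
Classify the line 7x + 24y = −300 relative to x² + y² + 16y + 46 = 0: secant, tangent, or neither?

neither

d² = (7·0 + 24·(−8) − (−300))²/625 = 11664/625; r² = 18.
Since d² > r², the line lies outside the circle.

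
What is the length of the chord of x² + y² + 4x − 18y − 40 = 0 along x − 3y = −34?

Substitute y = (34 + x)/3:
10x² + 50x − 1040 = 0  ⟹  x² + 5x − 104 = 0
x = 8 or x = −13, giving (8, 14) and (−13, 7).
|(8, 14) − (−13, 7)| = √((21)² + (7)²) = 7√10.

7√10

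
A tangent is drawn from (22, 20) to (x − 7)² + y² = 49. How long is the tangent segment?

24

Centre (7, 0), r² = 49. |PO|² = (15)² + (20)² = 625.
Power of the point: PT² = |PO|² − r² = 576, so PT = 24.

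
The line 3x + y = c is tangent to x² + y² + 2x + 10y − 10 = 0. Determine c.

c = −8 ± 6√10

Tangency holds when the distance from the centre (−1, −5) to the line equals the radius 6:
|3·(−1) + 1·(−5) − c| / √10 = 6
|c − (−8)| = 6√10.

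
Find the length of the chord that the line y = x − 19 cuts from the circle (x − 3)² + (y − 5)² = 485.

23√2

Centre (3, 5), r² = 485. Perpendicular distance d from centre to line = |−21| / √2 = 21/√2.
Chord = 2√(r² − d²) = 2·√(529/2) = 23√2.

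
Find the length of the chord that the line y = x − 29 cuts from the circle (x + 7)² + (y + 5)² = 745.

Centre (−7, −5), r² = 745. Perpendicular distance d from centre to line = |−31| / √2 = 31/√2.
Half the chord is √(r² − d²) = √(529/2), so the full chord is 23√2.

23√2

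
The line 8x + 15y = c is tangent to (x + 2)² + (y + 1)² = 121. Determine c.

Tangency holds when the distance from the centre (−2, −1) to the line equals the radius 11:
|8·(−2) + 15·(−1) − c| / √289 = 11
|c − (−31)| = 11·17, so c = 156 or c = −218.

c = −218 or c = 156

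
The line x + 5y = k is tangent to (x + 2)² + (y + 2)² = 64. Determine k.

k = −12 ± 8√26

Tangency holds when the distance from the centre (−2, −2) to the line equals the radius 8:
|1·(−2) + 5·(−2) − k| / √26 = 8
|k − (−12)| = 8√26.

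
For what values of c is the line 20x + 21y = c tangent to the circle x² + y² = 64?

c = −232 or c = 232

Tangency holds when the distance from the centre (0, 0) to the line equals the radius 8:
|20·0 + 21·0 − c| / √841 = 8
|c| = 8·29, so c = 232 or c = −232.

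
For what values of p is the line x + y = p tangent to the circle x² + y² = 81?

Tangency holds when the distance from the centre (0, 0) to the line equals the radius 9:
|1·0 + 1·0 − p| / √2 = 9
|p| = 9√2.

p = ±9√2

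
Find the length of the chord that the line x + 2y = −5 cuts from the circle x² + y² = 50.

6√5

From the line, y = (−5 − x)/2. Substituting:
5x² + 10x − 175 = 0  ⟹  x² + 2x − 35 = 0
x = 5 or x = −7, giving (5, −5) and (−7, 1).
|(5, −5) − (−7, 1)| = √((12)² + (−6)²) = 6√5.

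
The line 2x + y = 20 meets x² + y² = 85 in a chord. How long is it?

2√5

From the line, y = −2x + 20. Substituting:
5x² − 80x + 315 = 0  ⟹  x² − 16x + 63 = 0
x = 9 or x = 7, giving (9, 2) and (7, 6).
Chord length = distance between (9, 2) and (7, 6) = √20 = 2√5.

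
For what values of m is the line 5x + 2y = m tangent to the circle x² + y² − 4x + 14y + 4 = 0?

m = −4 ± 7√29

For a tangent, require d(centre, line) = r = 7.
|5·2 + 2·(−7) − m| / √29 = 7
|m − (−4)| = 7√29.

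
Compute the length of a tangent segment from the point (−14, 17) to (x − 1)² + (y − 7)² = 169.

Centre (1, 7), r² = 169. |PO|² = (−15)² + (10)² = 325.
The tangent meets the radius at right angles, so tangent² = |PO|² − r² = 325 − 169 = 156.

2√39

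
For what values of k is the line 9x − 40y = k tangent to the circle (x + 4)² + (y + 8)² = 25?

k = 79 or k = 489

For a tangent, require d(centre, line) = r = 5.
|9·(−4) − 40·(−8) − k| / √1681 = 5
|k − (284)| = 5·41, so k = 489 or k = 79.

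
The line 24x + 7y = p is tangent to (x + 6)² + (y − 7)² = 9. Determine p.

p = −170 or p = −20

For a tangent, require d(centre, line) = r = 3.
|24·(−6) + 7·7 − p| / √625 = 3
|p − (−95)| = 3·25, so p = −20 or p = −170.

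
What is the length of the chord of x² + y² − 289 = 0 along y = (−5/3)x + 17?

The distance from (0, 0) to the line is 51/√34, and r² = 289.
Half the chord is √(r² − d²) = √(425/2), so the full chord is 5√34.

5√34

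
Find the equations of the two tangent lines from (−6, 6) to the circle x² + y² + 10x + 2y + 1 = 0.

4x − 3y = −42 and 3x + 4y = 6

A line y − (6) = m(x − (−6)) is tangent when its distance from (−5, −1) is 5:
(1m − (−7))² = 25(m² + 1)
12m² − 7m − 12 = 0, so m = 4/3 or m = −3/4.
With m = 4/3: 4x − 3y = −42. With m = −3/4: 3x + 4y = 6.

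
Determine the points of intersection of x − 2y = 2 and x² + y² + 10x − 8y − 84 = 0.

Substitute y = (−2 + x)/2:
5x² + 20x − 300 = 0  ⟹  x² + 4x − 60 = 0
x = 6 or x = −10, giving (6, 2) and (−10, −6).

(−10, −6) and (6, 2)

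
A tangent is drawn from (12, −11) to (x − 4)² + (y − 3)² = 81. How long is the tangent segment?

√179

The centre is (4, 3) and r = 9. The square of the distance from P to the centre is 64 + 196 = 260.
Power of the point: PT² = |PO|² − r² = 179, so PT = √179.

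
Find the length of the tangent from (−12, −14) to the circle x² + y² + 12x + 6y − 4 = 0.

Centre (−6, −3), r² = 49. |PO|² = (−6)² + (−11)² = 157.
The tangent meets the radius at right angles, so tangent² = |PO|² − r² = 157 − 49 = 108.

6√3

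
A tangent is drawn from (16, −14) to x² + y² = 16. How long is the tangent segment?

2√109

The centre is (0, 0) and r = 4. The square of the distance from P to the centre is 256 + 196 = 452.
Power of the point: PT² = |PO|² − r² = 436, so PT = 2√109.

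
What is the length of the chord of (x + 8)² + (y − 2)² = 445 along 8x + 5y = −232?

2√89

From the line, y = (−232 − 8x)/5. Substituting:
89x² + 4272x + 49039 = 0  ⟹  x² + 48x + 551 = 0
x = −19 or x = −29, giving (−19, −16) and (−29, 0).
|(−19, −16) − (−29, 0)| = √((10)² + (−16)²) = 2√89.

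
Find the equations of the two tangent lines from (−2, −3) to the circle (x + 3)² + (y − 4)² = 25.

3x + 4y = −18 and 4x − 3y = 1

Let a tangent through (−2, −3) have slope m. Its distance from (−3, 4) must equal 5:
[m·(−1) − (7)]² = 25(m² + 1)
12m² − 7m − 12 = 0, so m = −3/4 or m = 4/3.
With m = −3/4: 3x + 4y = −18. With m = 4/3: 4x − 3y = 1.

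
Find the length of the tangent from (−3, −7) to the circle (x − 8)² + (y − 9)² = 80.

3√33

The centre is (8, 9) and r = 4√5. The square of the distance from P to the centre is 121 + 256 = 377.
Power of the point: PT² = |PO|² − r² = 297, so PT = 3√33.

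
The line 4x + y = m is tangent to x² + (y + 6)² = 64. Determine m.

For a tangent, require d(centre, line) = r = 8.
|4·0 + 1·(−6) − m| / √17 = 8
|m − (−6)| = 8√17.

m = −6 ± 8√17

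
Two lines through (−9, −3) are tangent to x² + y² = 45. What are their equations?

Let a tangent through (−9, −3) have slope m. Its distance from (0, 0) must equal 3√5:
[m·(9) − (3)]² = 45(m² + 1)
2m² − 3m − 2 = 0, so m = 2 or m = −1/2.
With m = 2: 2x − y = −15. With m = −1/2: x + 2y = −15.

2x − y = −15 and x + 2y = −15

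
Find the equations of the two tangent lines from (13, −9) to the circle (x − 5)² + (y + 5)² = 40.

Let a tangent through (13, −9) have slope m. Its distance from (5, −5) must equal 2√10:
(−8m − (4))² = 40(m² + 1)
3m² + 8m − 3 = 0, so m = 1/3 or m = −3.
With m = 1/3: x − 3y = 40. With m = −3: 3x + y = 30.

x − 3y = 40 and 3x + y = 30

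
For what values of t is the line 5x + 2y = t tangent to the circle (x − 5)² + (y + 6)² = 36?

t = 13 ± 6√29

Tangency holds when the distance from the centre (5, −6) to the line equals the radius 6:
|5·5 + 2·(−6) − t| / √29 = 6
|t − (13)| = 6√29.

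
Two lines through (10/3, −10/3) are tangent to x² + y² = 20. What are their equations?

A line y − (−10/3) = m(x − (10/3)) is tangent when its distance from (0, 0) is 2√5:
[m·(−10/3) − (10/3)]² = 20(m² + 1)
2m² − 5m + 2 = 0, so m = 1/2 or m = 2.
Through (10/3, −10/3) these give x − 2y = 10 and 2x − y = 10.

x − 2y = 10 and 2x − y = 10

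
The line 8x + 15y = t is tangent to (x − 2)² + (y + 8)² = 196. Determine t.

t = −342 or t = 134

The line touches the circle iff its distance from (2, −8) is 14:
|8·2 + 15·(−8) − t| / √289 = 14
|t − (−104)| = 14·17, so t = 134 or t = −342.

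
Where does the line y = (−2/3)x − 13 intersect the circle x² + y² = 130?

(−9, −7) and (−3, −11)

Express y = (−39 − 2x)/3 and substitute into the circle:
13x² + 156x + 351 = 0  ⟹  x² + 12x + 27 = 0
x = −3 or x = −9, giving (−3, −11) and (−9, −7).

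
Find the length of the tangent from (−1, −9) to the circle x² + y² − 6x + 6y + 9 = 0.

√43

With centre O = (3, −3), |OP|² = 52 and r² = 9.
By the tangent–radius right angle, tangent length = √(|PO|² − r²) = √43.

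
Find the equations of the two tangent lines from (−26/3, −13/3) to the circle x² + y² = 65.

8x − y = −65 and 4x + 7y = −65

Write the tangent as mx − y + (−13/3 − m·(−26/3)) = 0 and set its distance from the centre to √65:
[m·(26/3) − (13/3)]² = 65(m² + 1)
7m² − 52m − 32 = 0, so m = 8 or m = −4/7.
Through (−26/3, −13/3) these give 8x − y = −65 and 4x + 7y = −65.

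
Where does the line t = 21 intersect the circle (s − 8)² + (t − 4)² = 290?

From the line, t = 21. Substituting:
s² − 16s + 63 = 0
s = 9 or s = 7, giving (9, 21) and (7, 21).

(7, 21) and (9, 21)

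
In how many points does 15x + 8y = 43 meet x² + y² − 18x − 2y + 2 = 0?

Centre (9, 1), r² = 80. Distance² from centre to line = (100)²/289 = 10000/289.
Since d² < r², the line cuts the circle twice.

2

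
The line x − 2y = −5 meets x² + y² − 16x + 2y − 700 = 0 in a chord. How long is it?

24√5

The distance from (8, −1) to the line is 15/√5, and r² = 765.
Half the chord is √(r² − d²) = √(720), so the full chord is 24√5.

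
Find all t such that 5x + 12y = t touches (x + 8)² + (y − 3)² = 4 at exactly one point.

t = −30 or t = 22

Tangency holds when the distance from the centre (−8, 3) to the line equals the radius 2:
|5·(−8) + 12·3 − t| / √169 = 2
|t − (−4)| = 2·13, so t = 22 or t = −30.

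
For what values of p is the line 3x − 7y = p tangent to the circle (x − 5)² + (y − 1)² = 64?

For a tangent, require d(centre, line) = r = 8.
|3·5 − 7·1 − p| / √58 = 8
|p − (8)| = 8√58.

p = 8 ± 8√58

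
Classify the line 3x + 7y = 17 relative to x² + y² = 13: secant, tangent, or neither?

Substituting the line into the circle gives 58x² − 102x − 348 = 0.
Δ = 10404 − (−80736) = 91140.
Two real roots: the line is a secant.

secant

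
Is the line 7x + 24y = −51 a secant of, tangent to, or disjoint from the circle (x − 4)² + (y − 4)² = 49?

d² = (7·4 + 24·4 − (−51))²/625 = 49; r² = 49.
Since d² = r², the line is tangent.

tangent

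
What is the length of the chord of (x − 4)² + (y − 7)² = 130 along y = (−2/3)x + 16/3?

The distance from (4, 7) to the line is 13/√13, and r² = 130.
Half the chord is √(r² − d²) = √(117), so the full chord is 6√13.

6√13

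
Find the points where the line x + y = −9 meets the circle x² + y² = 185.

Express y = −x − 9 and substitute into the circle:
2x² + 18x − 104 = 0  ⟹  x² + 9x − 52 = 0
x = 4 or x = −13, giving (4, −13) and (−13, 4).

(−13, 4) and (4, −13)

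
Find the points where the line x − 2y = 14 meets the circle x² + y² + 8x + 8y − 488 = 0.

Express y = (−14 + x)/2 and substitute into the circle:
5x² + 20x − 1980 = 0  ⟹  x² + 4x − 396 = 0
x = 18 or x = −22, giving (18, 2) and (−22, −18).

(−22, −18) and (18, 2)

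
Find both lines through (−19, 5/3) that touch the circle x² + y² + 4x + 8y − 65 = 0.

A line y − (5/3) = m(x − (−19)) is tangent when its distance from (−2, −4) is √85:
[m·(17) − (−17/3)]² = 85(m² + 1)
54m² + 51m − 14 = 0, so m = −7/6 or m = 2/9.
With m = −7/6: 7x + 6y = −123. With m = 2/9: 2x − 9y = −53.

7x + 6y = −123 and 2x − 9y = −53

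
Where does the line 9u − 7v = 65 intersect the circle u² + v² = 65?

Substitute v = (−65 + 9u)/7:
130u² − 1170u + 1040 = 0  ⟹  u² − 9u + 8 = 0
u = 8 or u = 1, giving (8, 1) and (1, −8).

(1, −8) and (8, 1)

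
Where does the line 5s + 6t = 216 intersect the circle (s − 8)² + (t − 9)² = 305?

(12, 26) and (24, 16)

Substitute t = (216 − 5s)/6:
61s² − 2196s + 17568 = 0  ⟹  s² − 36s + 288 = 0
s = 24 or s = 12, giving (24, 16) and (12, 26).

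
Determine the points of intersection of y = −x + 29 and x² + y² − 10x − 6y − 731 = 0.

(−1, 30) and (32, −3)

From the line, y = −x + 29. Substituting:
2x² − 62x − 64 = 0  ⟹  x² − 31x − 32 = 0
x = 32 or x = −1, giving (32, −3) and (−1, 30).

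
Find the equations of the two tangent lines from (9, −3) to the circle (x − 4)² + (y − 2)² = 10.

x + 3y = 0 and 3x + y = 24

Write the tangent as mx − y + (−3 − m·(9)) = 0 and set its distance from the centre to √10:
(−5m − (5))² = 10(m² + 1)
3m² + 10m + 3 = 0, so m = −1/3 or m = −3.
Through (9, −3) these give x + 3y = 0 and 3x + y = 24.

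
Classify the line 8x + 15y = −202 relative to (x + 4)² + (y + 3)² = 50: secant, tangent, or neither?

Substituting the line into the circle gives 289x² + 4312x + 16999 = 0.
Δ = 18593344 − 19650844 = −1057500.
No real roots: the line does not meet the circle.

neither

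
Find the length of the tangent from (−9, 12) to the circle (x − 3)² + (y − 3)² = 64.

The centre is (3, 3) and r = 8. The square of the distance from P to the centre is 144 + 81 = 225.
The tangent meets the radius at right angles, so tangent² = |PO|² − r² = 225 − 64 = 161.

√161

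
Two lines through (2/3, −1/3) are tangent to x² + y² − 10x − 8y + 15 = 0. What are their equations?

Let a tangent through (2/3, −1/3) have slope m. Its distance from (5, 4) must equal √26:
(13/3m − (13/3))² = 26(m² + 1)
5m² + 26m + 5 = 0, so m = −1/5 or m = −5.
Through (2/3, −1/3) these give x + 5y = −1 and 5x + y = 3.

x + 5y = −1 and 5x + y = 3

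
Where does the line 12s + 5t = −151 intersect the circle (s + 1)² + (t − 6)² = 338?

(−18, 13) and (−8, −11)

Substitute t = (−151 − 12s)/5:
169s² + 4394s + 24336 = 0  ⟹  s² + 26s + 144 = 0
s = −8 or s = −18, giving (−8, −11) and (−18, 13).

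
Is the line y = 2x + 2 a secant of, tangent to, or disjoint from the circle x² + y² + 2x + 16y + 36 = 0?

secant

Substituting the line into the circle gives 5x² + 42x + 72 = 0.
Δ = 1764 − 1440 = 324.
Two real roots: the line is a secant.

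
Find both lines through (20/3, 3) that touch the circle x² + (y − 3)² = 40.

A line y − (3) = m(x − (20/3)) is tangent when its distance from (0, 3) is 2√10:
[m·(−20/3) − (0)]² = 40(m² + 1)
m² − 9 = 0, so m = −3 or m = 3.
Through (20/3, 3) these give 3x + y = 23 and 3x − y = 17.

3x + y = 23 and 3x − y = 17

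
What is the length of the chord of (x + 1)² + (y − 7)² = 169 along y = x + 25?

From the line, y = x + 25. Substituting:
2x² + 38x + 156 = 0  ⟹  x² + 19x + 78 = 0
x = −6 or x = −13, giving (−6, 19) and (−13, 12).
|(−6, 19) − (−13, 12)| = √((7)² + (7)²) = 7√2.

7√2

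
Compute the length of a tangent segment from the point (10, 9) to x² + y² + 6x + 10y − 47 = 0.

Centre (−3, −5), r² = 81. |PO|² = (13)² + (14)² = 365.
By the tangent–radius right angle, tangent length = √(|PO|² − r²) = √284 = 2√71.

2√71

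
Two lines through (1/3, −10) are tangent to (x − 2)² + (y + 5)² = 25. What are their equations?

3x + 4y = −39 and y = −10

Write the tangent as mx − y + (−10 − m·(1/3)) = 0 and set its distance from the centre to 5:
[m·(5/3) − (5)]² = 25(m² + 1)
4m² + 3m = 0, so m = −3/4 or m = 0.
With m = −3/4: 3x + 4y = −39. With m = 0: y = −10.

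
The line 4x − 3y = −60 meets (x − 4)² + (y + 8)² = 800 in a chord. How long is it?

From the line, y = (60 + 4x)/3. Substituting:
25x² + 600x = 0  ⟹  x² + 24x = 0
x = 0 or x = −24, giving (0, 20) and (−24, −12).
Chord length = distance between (0, 20) and (−24, −12) = √1600 = 40.

40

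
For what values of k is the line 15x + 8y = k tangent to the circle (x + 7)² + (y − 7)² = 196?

Tangency holds when the distance from the centre (−7, 7) to the line equals the radius 14:
|15·(−7) + 8·7 − k| / √289 = 14
|k − (−49)| = 14·17, so k = 189 or k = −287.

k = −287 or k = 189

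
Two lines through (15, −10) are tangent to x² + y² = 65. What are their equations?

x + 8y = −65 and 7x + 4y = 65

Let a tangent through (15, −10) have slope m. Its distance from (0, 0) must equal √65:
[m·(−15) − (10)]² = 65(m² + 1)
32m² + 60m + 7 = 0, so m = −1/8 or m = −7/4.
Through (15, −10) these give x + 8y = −65 and 7x + 4y = 65.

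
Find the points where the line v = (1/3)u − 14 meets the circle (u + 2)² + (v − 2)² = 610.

From the line, v = (−42 + u)/3. Substituting:
10u² − 60u − 3150 = 0  ⟹  u² − 6u − 315 = 0
u = 21 or u = −15, giving (21, −7) and (−15, −19).

(−15, −19) and (21, −7)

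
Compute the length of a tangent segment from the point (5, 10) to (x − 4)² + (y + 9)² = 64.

The centre is (4, −9) and r = 8. The square of the distance from P to the centre is 1 + 361 = 362.
The tangent meets the radius at right angles, so tangent² = |PO|² − r² = 362 − 64 = 298.

√298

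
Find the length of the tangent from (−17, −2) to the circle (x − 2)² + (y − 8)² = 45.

4√26

The centre is (2, 8) and r = 3√5. The square of the distance from P to the centre is 361 + 100 = 461.
The tangent meets the radius at right angles, so tangent² = |PO|² − r² = 461 − 45 = 416.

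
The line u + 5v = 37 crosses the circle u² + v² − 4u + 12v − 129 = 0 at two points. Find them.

Substitute v = (37 − u)/5:
26u² − 234u + 364 = 0  ⟹  u² − 9u + 14 = 0
u = 7 or u = 2, giving (7, 6) and (2, 7).

(2, 7) and (7, 6)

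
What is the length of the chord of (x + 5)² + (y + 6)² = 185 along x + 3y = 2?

Express y = (2 − x)/3 and substitute into the circle:
10x² + 50x − 1040 = 0  ⟹  x² + 5x − 104 = 0
x = 8 or x = −13, giving (8, −2) and (−13, 5).
Chord length = distance between (8, −2) and (−13, 5) = √490 = 7√10.

7√10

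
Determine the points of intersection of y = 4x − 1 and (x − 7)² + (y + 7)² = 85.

Express y = 4x − 1 and substitute into the circle:
17x² + 34x = 0  ⟹  x² + 2x = 0
x = 0 or x = −2, giving (0, −1) and (−2, −9).

(−2, −9) and (0, −1)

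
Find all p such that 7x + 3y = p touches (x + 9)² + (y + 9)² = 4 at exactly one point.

p = −90 ± 2√58

For a tangent, require d(centre, line) = r = 2.
|7·(−9) + 3·(−9) − p| / √58 = 2
|p − (−90)| = 2√58.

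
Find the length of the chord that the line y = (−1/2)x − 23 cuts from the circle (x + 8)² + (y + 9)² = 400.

16√5

Express y = (−46 − x)/2 and substitute into the circle:
5x² + 120x − 560 = 0  ⟹  x² + 24x − 112 = 0
x = 4 or x = −28, giving (4, −25) and (−28, −9).
|(4, −25) − (−28, −9)| = √((32)² + (−16)²) = 16√5.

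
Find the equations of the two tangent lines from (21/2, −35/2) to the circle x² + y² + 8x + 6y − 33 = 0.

Let a tangent through (21/2, −35/2) have slope m. Its distance from (−4, −3) must equal √58:
[m·(−29/2) − (29/2)]² = 58(m² + 1)
21m² + 58m + 21 = 0, so m = −7/3 or m = −3/7.
Through (21/2, −35/2) these give 7x + 3y = 21 and 3x + 7y = −91.

7x + 3y = 21 and 3x + 7y = −91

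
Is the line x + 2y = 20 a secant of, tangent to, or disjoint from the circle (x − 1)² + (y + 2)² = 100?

d² = (1·1 + 2·(−2) − (20))²/5 = 529/5; r² = 100.
Since d² > r², the line lies outside the circle.

disjoint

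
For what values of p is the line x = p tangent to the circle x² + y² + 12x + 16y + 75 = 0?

For a tangent, require d(centre, line) = r = 5.
|1·(−6) + 0·(−8) − p| / √1 = 5
|p − (−6)| = 5, so p = −1 or p = −11.

p = −11 or p = −1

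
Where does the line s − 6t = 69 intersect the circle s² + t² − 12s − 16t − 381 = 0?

(−3, −12) and (21, −8)

From the line, t = (−69 + s)/6. Substituting:
37s² − 666s − 2331 = 0  ⟹  s² − 18s − 63 = 0
s = 21 or s = −3, giving (21, −8) and (−3, −12).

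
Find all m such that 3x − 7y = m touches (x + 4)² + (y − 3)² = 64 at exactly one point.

m = −33 ± 8√58

Tangency holds when the distance from the centre (−4, 3) to the line equals the radius 8:
|3·(−4) − 7·3 − m| / √58 = 8
|m − (−33)| = 8√58.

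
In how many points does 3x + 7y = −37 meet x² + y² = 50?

Substituting the line into the circle gives 58x² + 222x − 1081 = 0.
Discriminant = (222)² − 4·58·(−1081) = 300076 > 0.
Two real roots: the line is a secant.

2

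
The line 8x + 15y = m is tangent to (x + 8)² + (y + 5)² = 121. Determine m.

m = −326 or m = 48

The line touches the circle iff its distance from (−8, −5) is 11:
|8·(−8) + 15·(−5) − m| / √289 = 11
|m − (−139)| = 11·17, so m = 48 or m = −326.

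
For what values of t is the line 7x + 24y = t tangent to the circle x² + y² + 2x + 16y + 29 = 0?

t = −349 or t = −49

Tangency holds when the distance from the centre (−1, −8) to the line equals the radius 6:
|7·(−1) + 24·(−8) − t| / √625 = 6
|t − (−199)| = 6·25, so t = −49 or t = −349.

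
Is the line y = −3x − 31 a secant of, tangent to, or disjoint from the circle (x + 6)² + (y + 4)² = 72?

secant

Substituting the line into the circle gives 10x² + 174x + 693 = 0.
Discriminant = (174)² − 4·10·(693) = 2556 > 0.
Two real roots: the line is a secant.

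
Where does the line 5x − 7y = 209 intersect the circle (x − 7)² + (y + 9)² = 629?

Express y = (−209 + 5x)/7 and substitute into the circle:
74x² − 2146x − 7104 = 0  ⟹  x² − 29x − 96 = 0
x = 32 or x = −3, giving (32, −7) and (−3, −32).

(−3, −32) and (32, −7)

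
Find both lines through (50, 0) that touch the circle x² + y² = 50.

Write the tangent as mx − y + (0 − m·(50)) = 0 and set its distance from the centre to 5√2:
[m·(−50) − (0)]² = 50(m² + 1)
49m² − 1 = 0, so m = −1/7 or m = 1/7.
With m = −1/7: x + 7y = 50. With m = 1/7: x − 7y = 50.

x + 7y = 50 and x − 7y = 50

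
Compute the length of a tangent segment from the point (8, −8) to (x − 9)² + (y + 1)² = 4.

The centre is (9, −1) and r = 2. The square of the distance from P to the centre is 1 + 49 = 50.
By the tangent–radius right angle, tangent length = √(|PO|² − r²) = √46.

√46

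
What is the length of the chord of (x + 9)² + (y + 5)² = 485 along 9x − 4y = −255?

2√97

From the line, y = (255 + 9x)/4. Substituting:
97x² + 5238x + 69161 = 0  ⟹  x² + 54x + 713 = 0
x = −23 or x = −31, giving (−23, 12) and (−31, −6).
|(−23, 12) − (−31, −6)| = √((8)² + (18)²) = 2√97.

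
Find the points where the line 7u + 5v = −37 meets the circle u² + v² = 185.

Substitute v = (−37 − 7u)/5:
74u² + 518u − 3256 = 0  ⟹  u² + 7u − 44 = 0
u = 4 or u = −11, giving (4, −13) and (−11, 8).

(−11, 8) and (4, −13)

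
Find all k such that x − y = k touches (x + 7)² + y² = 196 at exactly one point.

k = −7 ± 14√2

The line touches the circle iff its distance from (−7, 0) is 14:
|1·(−7) − 1·0 − k| / √2 = 14
|k − (−7)| = 14√2.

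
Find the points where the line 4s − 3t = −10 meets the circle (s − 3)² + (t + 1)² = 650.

Substitute t = (10 + 4s)/3:
25s² + 50s − 5600 = 0  ⟹  s² + 2s − 224 = 0
s = 14 or s = −16, giving (14, 22) and (−16, −18).

(−16, −18) and (14, 22)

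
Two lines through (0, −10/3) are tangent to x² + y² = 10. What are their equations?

Let a tangent through (0, −10/3) have slope m. Its distance from (0, 0) must equal √10:
(0m − (10/3))² = 10(m² + 1)
9m² − 1 = 0, so m = 1/3 or m = −1/3.
Through (0, −10/3) these give x − 3y = 10 and x + 3y = −10.

x − 3y = 10 and x + 3y = −10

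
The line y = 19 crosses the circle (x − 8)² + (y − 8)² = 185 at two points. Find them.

(0, 19) and (16, 19)

Substitute y = 19:
x² − 16x = 0
x = 16 or x = 0, giving (16, 19) and (0, 19).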